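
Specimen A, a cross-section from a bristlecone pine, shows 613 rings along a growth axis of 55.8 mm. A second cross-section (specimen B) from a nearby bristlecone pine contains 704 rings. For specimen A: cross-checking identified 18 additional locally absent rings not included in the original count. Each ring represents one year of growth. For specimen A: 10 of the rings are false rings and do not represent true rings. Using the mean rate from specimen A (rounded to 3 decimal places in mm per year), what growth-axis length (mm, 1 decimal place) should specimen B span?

63.4 mm

Specimen A: adjusted count: 613 − 10 + 18 = 621 rings.
A: Extension rate ≈ 55.8 / 621 = 0.090 mm/year.
B's length ≈ 0.090 × 704 = 63.4 mm.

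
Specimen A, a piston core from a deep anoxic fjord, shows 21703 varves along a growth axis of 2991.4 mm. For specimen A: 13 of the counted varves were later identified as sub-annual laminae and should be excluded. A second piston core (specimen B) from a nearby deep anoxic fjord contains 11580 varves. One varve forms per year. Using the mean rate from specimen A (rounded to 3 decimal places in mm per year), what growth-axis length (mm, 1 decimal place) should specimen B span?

1598.0 mm

Specimen A: correcting the raw count gives 21703 − 13 = 21690 true varves.
A: Extension rate ≈ 2991.4 / 21690 = 0.138 mm per year.
Length of B = 0.138 × 11580 = 1598.0 mm.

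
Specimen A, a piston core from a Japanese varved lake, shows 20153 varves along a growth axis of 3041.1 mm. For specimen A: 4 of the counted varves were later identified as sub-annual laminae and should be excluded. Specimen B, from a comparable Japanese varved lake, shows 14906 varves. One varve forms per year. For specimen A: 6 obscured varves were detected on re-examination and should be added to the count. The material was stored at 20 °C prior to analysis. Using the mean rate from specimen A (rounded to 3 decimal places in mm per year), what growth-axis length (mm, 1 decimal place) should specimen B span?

2250.8 mm

Specimen A: true varve count = 20153 − 4 + 6 = 20155.
A: Mean rate = 3041.1 mm / 20155 years ≈ 0.151 mm/yr.
B's length ≈ 0.151 × 14906 = 2250.8 mm.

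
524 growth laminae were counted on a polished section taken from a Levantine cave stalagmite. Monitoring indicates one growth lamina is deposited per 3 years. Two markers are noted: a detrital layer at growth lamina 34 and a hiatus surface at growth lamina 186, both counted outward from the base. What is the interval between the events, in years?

456 yr

The two markers are separated by 186 − 34 = 152 growth laminae.
Multiplying by 3 years per growth lamina: 152 × 3 = 456 years.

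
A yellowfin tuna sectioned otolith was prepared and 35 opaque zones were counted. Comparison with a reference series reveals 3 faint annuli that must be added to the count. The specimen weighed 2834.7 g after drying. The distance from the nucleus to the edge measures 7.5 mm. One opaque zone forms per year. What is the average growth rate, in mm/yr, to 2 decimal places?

0.20 mm/yr

After corrections the count is 35 + 3 = 38 opaque zones.
Extension rate ≈ 7.5 / 38 = 0.20 mm/yr.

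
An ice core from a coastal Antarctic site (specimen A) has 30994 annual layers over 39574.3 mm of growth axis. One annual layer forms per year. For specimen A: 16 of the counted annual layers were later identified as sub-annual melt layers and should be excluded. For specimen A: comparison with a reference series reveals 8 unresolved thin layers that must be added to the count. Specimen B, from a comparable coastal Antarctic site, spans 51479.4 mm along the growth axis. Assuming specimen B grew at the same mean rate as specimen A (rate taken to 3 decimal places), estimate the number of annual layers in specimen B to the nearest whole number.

40313 annual layers

Specimen A: correcting the raw count gives 30994 − 16 + 8 = 30986 true annual layers.
A: Extension rate ≈ 39574.3 / 30986 = 1.277 mm per year.
For B, 51479.4 / 1.277 = 40312.76 years ≈ 40313 annual layers.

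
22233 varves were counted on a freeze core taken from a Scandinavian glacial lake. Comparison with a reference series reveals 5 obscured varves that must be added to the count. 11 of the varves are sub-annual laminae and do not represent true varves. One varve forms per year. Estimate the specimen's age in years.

22227 years

After corrections the count is 22233 − 11 + 5 = 22227 varves.
With a one-to-one varve periodicity this is 22227 years.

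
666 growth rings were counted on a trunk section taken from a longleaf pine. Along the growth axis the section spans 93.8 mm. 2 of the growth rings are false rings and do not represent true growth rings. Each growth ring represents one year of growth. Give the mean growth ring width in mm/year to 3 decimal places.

True growth ring count = 666 − 2 = 664.
Mean rate = 93.8 mm / 664 years ≈ 0.141 mm/year.

0.141 mm/year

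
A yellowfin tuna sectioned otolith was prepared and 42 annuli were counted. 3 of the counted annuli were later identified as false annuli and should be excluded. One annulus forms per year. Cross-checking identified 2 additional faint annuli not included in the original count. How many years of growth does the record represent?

Adjusted count: 42 − 3 + 2 = 41 annuli.
One annulus per year makes the duration 41 years.

41 yr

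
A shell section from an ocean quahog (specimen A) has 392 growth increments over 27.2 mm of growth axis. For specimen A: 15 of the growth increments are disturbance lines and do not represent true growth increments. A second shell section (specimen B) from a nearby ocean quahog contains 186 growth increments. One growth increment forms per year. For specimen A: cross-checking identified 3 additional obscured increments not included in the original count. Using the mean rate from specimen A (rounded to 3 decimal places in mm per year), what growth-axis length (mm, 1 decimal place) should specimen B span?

13.4 mm

Specimen A: correcting the raw count gives 392 − 15 + 3 = 380 true growth increments.
A: Extension rate ≈ 27.2 / 380 = 0.072 mm per year.
Length of B = 0.072 × 186 = 13.4 mm.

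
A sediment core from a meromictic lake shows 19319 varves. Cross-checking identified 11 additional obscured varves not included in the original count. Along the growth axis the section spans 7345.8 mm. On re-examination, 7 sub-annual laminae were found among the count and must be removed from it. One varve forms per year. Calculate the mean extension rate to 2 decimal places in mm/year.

0.38 mm/year

Adjusted count: 19319 − 7 + 11 = 19323 varves.
7345.8 mm over 19323 years gives 7345.8 / 19323 ≈ 0.38 mm/year.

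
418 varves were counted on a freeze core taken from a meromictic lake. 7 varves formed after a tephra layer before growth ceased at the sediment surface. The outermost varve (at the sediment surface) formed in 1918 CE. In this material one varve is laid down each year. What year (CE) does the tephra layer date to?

1911 CE

There are 7 varves younger than the tephra layer.
Counting back 7 years from 1918 CE places the tephra layer in 1918 − 7 = 1911 CE.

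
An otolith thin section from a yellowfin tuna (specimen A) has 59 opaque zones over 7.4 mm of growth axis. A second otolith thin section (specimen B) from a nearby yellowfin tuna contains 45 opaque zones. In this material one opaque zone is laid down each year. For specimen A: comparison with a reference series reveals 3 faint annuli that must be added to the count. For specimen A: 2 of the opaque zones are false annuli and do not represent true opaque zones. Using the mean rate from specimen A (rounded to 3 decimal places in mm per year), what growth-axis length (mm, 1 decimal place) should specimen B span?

5.5 mm

Specimen A: adjusted count: 59 − 2 + 3 = 60 opaque zones.
A: Extension rate ≈ 7.4 / 60 = 0.123 mm/year.
B's length ≈ 0.123 × 45 = 5.5 mm.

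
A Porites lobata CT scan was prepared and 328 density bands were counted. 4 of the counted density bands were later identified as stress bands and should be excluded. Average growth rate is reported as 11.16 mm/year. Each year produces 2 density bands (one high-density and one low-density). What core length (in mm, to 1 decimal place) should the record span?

1807.9 mm

After corrections the count is 328 − 4 = 324 density bands.
Dividing by 2 density bands per year: 324 / 2 = 162 years.
162 years at 11.16 mm/year gives 11.16 × 162 = 1807.9 mm.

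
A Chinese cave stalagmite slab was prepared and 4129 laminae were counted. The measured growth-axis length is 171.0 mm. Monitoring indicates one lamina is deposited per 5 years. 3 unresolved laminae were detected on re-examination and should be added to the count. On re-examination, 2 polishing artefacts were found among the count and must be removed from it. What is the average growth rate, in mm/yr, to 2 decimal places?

0.01 mm/yr

True lamina count = 4129 − 2 + 3 = 4130.
At 5 years per lamina, 4130 × 5 = 20650 years.
Extension rate ≈ 171.0 / 20650 = 0.01 mm/yr.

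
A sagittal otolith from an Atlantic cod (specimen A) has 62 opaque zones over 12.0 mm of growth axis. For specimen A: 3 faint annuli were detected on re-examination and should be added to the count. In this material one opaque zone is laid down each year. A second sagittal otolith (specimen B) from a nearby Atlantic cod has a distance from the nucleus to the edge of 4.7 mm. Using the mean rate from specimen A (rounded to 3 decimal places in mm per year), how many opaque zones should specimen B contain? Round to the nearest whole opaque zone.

25 opaque zones

Specimen A: correcting the raw count gives 62 + 3 = 65 true opaque zones.
A: Mean rate = 12.0 mm / 65 years ≈ 0.185 mm/yr.
Specimen B: 4.7 mm / 0.185 mm per year = 25.41 years ≈ 25 opaque zones.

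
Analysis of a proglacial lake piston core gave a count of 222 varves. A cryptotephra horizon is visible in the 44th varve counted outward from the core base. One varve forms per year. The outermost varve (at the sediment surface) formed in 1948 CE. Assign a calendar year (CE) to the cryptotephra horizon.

1770 CE

The cryptotephra horizon sits at varve 44 from the core base, so 222 − 44 = 178 varves formed after it.
1948 − 178 = 1770 CE.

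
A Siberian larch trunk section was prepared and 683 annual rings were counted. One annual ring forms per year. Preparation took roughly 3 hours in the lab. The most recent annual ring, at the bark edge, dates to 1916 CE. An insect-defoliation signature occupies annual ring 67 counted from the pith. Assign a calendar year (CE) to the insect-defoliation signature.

1300 CE

683 − 67 = 616 annual rings lie beyond the insect-defoliation signature toward the bark edge.
1916 − 616 = 1300 CE.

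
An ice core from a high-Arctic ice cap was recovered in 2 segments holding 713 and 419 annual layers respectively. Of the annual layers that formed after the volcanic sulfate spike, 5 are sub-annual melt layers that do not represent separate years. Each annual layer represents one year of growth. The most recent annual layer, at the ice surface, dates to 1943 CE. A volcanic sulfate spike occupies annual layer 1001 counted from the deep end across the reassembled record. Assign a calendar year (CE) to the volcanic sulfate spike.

Total annual layers = 713 + 419 = 1132.
The volcanic sulfate spike sits at annual layer 1001 from the deep end, so 1132 − 1001 = 131 annual layers formed after it.
Excluding 5 false annual layers: 131 − 5 = 126.
The annual layer at the ice surface is 1943 CE, so the volcanic sulfate spike dates to 1943 − 126 = 1817 CE.

1817 CE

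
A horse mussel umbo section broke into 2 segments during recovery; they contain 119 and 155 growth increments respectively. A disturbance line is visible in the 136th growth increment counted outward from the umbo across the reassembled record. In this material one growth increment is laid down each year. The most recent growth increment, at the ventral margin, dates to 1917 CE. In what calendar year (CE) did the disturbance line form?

Total growth increments = 119 + 155 = 274.
The disturbance line sits at growth increment 136 from the umbo, so 274 − 136 = 138 growth increments formed after it.
Counting back 138 years from 1917 CE places the disturbance line in 1917 − 138 = 1779 CE.

1779 CE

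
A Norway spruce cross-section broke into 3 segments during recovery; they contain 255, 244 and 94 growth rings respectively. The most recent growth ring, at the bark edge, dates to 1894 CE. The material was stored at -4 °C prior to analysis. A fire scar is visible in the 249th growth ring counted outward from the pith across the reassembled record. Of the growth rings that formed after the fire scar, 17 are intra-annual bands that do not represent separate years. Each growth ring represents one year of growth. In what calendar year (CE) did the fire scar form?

1567 CE

Total growth rings = 255 + 244 + 94 = 593.
593 − 249 = 344 growth rings lie beyond the fire scar toward the bark edge.
Removing the 17 false growth rings leaves 344 − 17 = 327 true growth rings beyond the fire scar.
The growth ring at the bark edge is 1894 CE, so the fire scar dates to 1894 − 327 = 1567 CE.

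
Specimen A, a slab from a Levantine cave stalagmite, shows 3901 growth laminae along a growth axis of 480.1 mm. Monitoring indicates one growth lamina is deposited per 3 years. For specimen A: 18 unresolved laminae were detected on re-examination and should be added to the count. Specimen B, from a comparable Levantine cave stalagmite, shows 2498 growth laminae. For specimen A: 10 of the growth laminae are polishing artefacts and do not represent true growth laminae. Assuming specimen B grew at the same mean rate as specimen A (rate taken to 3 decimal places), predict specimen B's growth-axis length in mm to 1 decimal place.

Specimen A: adjusted count: 3901 − 10 + 18 = 3909 growth laminae.
Specimen A: at 3 years per growth lamina, 3909 × 3 = 11727 years.
A: Extension rate ≈ 480.1 / 11727 = 0.041 mm/year.
Specimen B: at 3 years per growth lamina, 2498 × 3 = 7494 years. For B, 0.041 mm/year × 7494 years = 307.3 mm.

307.3 mm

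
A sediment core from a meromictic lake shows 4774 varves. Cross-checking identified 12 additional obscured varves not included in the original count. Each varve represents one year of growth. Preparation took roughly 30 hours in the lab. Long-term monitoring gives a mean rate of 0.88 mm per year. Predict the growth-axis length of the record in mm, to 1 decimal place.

Adjusted count: 4774 + 12 = 4786 varves.
Length ≈ 0.88 × 4786 = 4211.7 mm.

4211.7 mm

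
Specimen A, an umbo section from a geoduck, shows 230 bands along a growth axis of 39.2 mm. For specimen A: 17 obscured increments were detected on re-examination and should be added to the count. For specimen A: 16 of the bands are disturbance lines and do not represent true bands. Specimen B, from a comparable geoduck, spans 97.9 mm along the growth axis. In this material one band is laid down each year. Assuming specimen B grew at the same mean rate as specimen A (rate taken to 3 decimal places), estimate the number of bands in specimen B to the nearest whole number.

Specimen A: correcting the raw count gives 230 − 16 + 17 = 231 true bands.
A: Mean rate = 39.2 mm / 231 years ≈ 0.170 mm/yr.
B spans 97.9 / 0.170 = 575.88 years ≈ 576 bands.

576 bands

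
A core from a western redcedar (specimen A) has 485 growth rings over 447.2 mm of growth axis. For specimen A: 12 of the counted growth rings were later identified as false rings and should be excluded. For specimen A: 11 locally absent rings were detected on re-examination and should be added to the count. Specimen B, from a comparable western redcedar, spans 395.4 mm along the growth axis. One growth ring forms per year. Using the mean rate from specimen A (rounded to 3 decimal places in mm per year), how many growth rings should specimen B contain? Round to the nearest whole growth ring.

Specimen A: correcting the raw count gives 485 − 12 + 11 = 484 true growth rings.
A: Mean rate = 447.2 mm / 484 years ≈ 0.924 mm/year.
For B, 395.4 / 0.924 = 427.92 years ≈ 428 growth rings.

428 growth rings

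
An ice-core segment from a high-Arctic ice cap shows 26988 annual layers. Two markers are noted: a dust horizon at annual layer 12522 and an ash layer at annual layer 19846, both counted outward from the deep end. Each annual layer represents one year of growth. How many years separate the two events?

Separation: 19846 − 12522 = 7324 annual layers.
At one annual layer per year, 7324 years elapsed between them.

7324 years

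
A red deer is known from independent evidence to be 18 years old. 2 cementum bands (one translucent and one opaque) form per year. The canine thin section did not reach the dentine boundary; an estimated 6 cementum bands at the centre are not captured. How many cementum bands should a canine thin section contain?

Expected cementum bands: 18 × 2 = 36.
Less the 6 uncaptured cementum bands: 36 − 6 = 30.

30 cementum bands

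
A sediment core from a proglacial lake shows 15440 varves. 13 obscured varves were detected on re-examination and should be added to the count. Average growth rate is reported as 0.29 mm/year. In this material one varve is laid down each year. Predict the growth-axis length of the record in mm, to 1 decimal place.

4481.4 mm

Correcting the raw count gives 15440 + 13 = 15453 true varves.
15453 years at 0.29 mm/year gives 0.29 × 15453 = 4481.4 mm.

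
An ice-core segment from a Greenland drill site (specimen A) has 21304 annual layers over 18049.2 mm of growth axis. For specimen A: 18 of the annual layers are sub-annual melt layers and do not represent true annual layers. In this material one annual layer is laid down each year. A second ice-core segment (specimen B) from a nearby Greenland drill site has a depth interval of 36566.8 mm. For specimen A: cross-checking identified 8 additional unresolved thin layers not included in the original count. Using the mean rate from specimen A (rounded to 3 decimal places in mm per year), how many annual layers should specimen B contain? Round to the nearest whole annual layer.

43121 annual layers

Specimen A: true annual layer count = 21304 − 18 + 8 = 21294.
A: 18049.2 mm over 21294 years gives 18049.2 / 21294 ≈ 0.848 mm/yr.
B spans 36566.8 / 0.848 = 43121.23 years ≈ 43121 annual layers.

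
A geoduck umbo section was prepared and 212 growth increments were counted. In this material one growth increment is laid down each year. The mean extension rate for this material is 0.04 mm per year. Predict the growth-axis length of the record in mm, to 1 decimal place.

212 years of growth are recorded.
Length ≈ 0.04 × 212 = 8.5 mm.

8.5 mm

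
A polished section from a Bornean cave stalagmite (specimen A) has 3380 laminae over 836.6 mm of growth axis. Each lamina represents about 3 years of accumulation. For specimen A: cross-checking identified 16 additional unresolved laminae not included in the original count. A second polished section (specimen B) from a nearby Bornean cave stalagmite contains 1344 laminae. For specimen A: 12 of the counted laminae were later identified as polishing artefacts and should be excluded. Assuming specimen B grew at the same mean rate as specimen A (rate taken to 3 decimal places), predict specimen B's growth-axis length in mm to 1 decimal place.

330.6 mm

Specimen A: true lamina count = 3380 − 12 + 16 = 3384.
Specimen A: multiplying by 3 years per lamina: 3384 × 3 = 10152 years.
A: Mean rate = 836.6 mm / 10152 years ≈ 0.082 mm/year.
Specimen B: 1344 laminae at 3 years each span 1344 × 3 = 4032 years. Length of B = 0.082 × 4032 = 330.6 mm.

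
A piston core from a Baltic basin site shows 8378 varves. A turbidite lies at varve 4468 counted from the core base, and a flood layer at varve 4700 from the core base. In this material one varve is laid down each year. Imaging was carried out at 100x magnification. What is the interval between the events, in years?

4700 − 4468 = 232 varves lie between the two events.
One varve per year makes the interval 232 years.

232 years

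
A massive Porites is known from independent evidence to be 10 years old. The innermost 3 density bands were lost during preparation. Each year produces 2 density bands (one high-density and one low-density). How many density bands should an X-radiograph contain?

Expected density bands: 10 × 2 = 20.
Subtracting the 3 density bands not captured gives 20 − 3 = 17 density bands in the record.

17 density bands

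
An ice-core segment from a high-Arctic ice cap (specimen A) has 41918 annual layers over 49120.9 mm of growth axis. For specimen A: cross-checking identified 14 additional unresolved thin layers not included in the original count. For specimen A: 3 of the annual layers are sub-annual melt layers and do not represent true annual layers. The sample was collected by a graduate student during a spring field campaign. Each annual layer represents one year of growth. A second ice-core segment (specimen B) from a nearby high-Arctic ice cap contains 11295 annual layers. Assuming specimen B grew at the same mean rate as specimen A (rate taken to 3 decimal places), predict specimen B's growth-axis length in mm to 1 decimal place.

13237.7 mm

Specimen A: correcting the raw count gives 41918 − 3 + 14 = 41929 true annual layers.
A: 49120.9 mm over 41929 years gives 49120.9 / 41929 ≈ 1.172 mm per year.
Length of B = 1.172 × 11295 = 13237.7 mm.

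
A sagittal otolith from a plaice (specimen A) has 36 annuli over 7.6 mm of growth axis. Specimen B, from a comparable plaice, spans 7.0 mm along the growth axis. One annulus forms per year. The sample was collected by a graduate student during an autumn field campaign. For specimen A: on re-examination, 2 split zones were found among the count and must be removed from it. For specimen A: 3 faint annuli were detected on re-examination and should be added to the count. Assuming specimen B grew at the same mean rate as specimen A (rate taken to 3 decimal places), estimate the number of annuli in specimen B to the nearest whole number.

Specimen A: after corrections the count is 36 − 2 + 3 = 37 annuli.
A: Mean rate = 7.6 mm / 37 years ≈ 0.205 mm per year.
Specimen B: 7.0 mm / 0.205 mm per year = 34.15 years ≈ 34 annuli.

34 annuli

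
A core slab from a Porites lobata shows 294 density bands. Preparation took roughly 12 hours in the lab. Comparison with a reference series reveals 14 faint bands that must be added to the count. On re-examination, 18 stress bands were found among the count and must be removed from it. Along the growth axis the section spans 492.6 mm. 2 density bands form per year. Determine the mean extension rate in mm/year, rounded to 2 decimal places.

Correcting the raw count gives 294 − 18 + 14 = 290 true density bands.
290 density bands at 2 per year is 290 / 2 = 145 years.
Extension rate ≈ 492.6 / 145 = 3.40 mm/year.

3.40 mm/year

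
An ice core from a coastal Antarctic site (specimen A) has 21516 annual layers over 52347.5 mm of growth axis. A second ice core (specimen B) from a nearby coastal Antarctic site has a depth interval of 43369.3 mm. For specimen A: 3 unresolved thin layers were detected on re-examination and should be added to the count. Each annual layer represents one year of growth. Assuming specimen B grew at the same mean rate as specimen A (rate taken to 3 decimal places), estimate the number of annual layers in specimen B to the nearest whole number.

Specimen A: adjusted count: 21516 + 3 = 21519 annual layers.
A: Extension rate ≈ 52347.5 / 21519 = 2.433 mm per year.
For B, 43369.3 / 2.433 = 17825.44 years ≈ 17825 annual layers.

17825 annual layers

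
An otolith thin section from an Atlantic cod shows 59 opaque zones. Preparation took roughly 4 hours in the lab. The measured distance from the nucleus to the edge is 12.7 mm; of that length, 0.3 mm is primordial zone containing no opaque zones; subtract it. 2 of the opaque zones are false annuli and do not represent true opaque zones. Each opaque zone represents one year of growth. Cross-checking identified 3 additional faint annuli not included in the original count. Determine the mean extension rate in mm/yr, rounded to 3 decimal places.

True opaque zone count = 59 − 2 + 3 = 60.
Removing the 0.3 mm offcut leaves 12.7 − 0.3 = 12.4 mm.
12.4 mm over 60 years gives 12.4 / 60 ≈ 0.207 mm/yr.

0.207 mm/yr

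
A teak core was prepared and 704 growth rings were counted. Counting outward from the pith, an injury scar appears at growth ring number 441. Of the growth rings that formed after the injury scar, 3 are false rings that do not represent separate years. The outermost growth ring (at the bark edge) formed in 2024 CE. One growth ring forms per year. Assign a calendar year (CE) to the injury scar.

1764 CE

Between growth ring 441 and the bark edge there are 704 − 441 = 263 growth rings.
Removing the 3 false growth rings leaves 263 − 3 = 260 true growth rings beyond the injury scar.
The growth ring at the bark edge is 2024 CE, so the injury scar dates to 2024 − 260 = 1764 CE.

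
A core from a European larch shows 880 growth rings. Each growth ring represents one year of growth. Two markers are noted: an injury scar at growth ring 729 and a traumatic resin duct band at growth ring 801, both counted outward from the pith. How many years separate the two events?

Separation: 801 − 729 = 72 growth rings.
At one growth ring per year, 72 years elapsed between them.

72 years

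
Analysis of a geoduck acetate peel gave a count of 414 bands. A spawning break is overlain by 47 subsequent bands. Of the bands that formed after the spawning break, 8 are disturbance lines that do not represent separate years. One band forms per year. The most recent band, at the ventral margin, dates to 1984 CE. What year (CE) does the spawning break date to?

47 bands post-date the spawning break.
Removing the 8 false bands leaves 47 − 8 = 39 true bands beyond the spawning break.
1984 − 39 = 1945 CE.

1945 CE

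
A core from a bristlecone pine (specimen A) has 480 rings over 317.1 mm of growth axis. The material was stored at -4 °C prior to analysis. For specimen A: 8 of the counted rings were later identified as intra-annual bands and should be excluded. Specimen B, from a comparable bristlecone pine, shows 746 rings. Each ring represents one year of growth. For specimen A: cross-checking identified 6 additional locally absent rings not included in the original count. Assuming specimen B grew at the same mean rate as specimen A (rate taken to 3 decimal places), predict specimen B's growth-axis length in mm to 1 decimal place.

494.6 mm

Specimen A: adjusted count: 480 − 8 + 6 = 478 rings.
A: Mean rate = 317.1 mm / 478 years ≈ 0.663 mm per year.
B's length ≈ 0.663 × 746 = 494.6 mm.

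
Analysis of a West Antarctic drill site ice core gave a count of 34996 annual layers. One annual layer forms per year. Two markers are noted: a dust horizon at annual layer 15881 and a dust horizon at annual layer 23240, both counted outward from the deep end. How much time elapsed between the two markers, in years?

The two markers are separated by 23240 − 15881 = 7359 annual layers.
One annual layer per year makes the interval 7359 years.

7359 yr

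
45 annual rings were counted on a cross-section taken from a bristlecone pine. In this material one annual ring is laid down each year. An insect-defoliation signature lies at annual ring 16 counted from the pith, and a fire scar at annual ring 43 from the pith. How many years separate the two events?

Separation: 43 − 16 = 27 annual rings.
One annual ring per year makes the interval 27 years.

27 yr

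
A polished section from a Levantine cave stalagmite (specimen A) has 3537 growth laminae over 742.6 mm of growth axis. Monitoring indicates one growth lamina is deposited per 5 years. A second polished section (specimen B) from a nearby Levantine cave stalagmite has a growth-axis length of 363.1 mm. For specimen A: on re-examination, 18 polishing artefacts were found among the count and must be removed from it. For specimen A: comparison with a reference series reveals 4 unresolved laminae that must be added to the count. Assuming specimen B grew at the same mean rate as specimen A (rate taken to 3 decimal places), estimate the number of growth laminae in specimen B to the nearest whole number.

Specimen A: after corrections the count is 3537 − 18 + 4 = 3523 growth laminae.
Specimen A: multiplying by 5 years per growth lamina: 3523 × 5 = 17615 years.
A: Mean rate = 742.6 mm / 17615 years ≈ 0.042 mm/yr.
B spans 363.1 / 0.042 = 8645.24 years; at 5 years per growth lamina that is 8645.24 / 5 ≈ 1729 growth laminae.

1729 growth laminae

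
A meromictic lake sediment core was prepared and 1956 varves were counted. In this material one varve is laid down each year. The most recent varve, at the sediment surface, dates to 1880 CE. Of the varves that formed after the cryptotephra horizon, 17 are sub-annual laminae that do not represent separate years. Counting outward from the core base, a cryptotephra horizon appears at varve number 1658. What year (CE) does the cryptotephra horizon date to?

1599 CE

Between varve 1658 and the sediment surface there are 1956 − 1658 = 298 varves.
Removing the 17 false varves leaves 298 − 17 = 281 true varves beyond the cryptotephra horizon.
1880 − 281 = 1599 CE.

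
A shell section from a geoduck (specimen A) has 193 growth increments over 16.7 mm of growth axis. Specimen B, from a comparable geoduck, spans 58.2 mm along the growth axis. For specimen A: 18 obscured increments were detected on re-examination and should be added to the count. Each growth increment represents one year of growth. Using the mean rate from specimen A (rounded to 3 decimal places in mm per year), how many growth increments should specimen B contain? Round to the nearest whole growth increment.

737 growth increments

Specimen A: after corrections the count is 193 + 18 = 211 growth increments.
A: Extension rate ≈ 16.7 / 211 = 0.079 mm/year.
Specimen B: 58.2 mm / 0.079 mm per year = 736.71 years ≈ 737 growth increments.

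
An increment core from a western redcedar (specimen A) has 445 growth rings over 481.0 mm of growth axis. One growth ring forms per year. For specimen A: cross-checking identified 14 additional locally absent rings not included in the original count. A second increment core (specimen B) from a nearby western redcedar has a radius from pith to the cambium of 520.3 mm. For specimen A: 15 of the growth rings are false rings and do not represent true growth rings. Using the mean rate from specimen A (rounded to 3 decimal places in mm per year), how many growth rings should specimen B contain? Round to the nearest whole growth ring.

Specimen A: true growth ring count = 445 − 15 + 14 = 444.
A: Mean rate = 481.0 mm / 444 years ≈ 1.083 mm/yr.
For B, 520.3 / 1.083 = 480.42 years ≈ 480 growth rings.

480 growth rings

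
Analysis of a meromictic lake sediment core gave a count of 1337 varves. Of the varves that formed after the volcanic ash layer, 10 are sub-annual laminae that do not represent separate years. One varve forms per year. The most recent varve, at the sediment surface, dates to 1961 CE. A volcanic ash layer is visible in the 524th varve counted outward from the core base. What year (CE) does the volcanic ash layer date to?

Between varve 524 and the sediment surface there are 1337 − 524 = 813 varves.
Removing the 10 false varves leaves 813 − 10 = 803 true varves beyond the volcanic ash layer.
The varve at the sediment surface is 1961 CE, so the volcanic ash layer dates to 1961 − 803 = 1158 CE.

1158 CE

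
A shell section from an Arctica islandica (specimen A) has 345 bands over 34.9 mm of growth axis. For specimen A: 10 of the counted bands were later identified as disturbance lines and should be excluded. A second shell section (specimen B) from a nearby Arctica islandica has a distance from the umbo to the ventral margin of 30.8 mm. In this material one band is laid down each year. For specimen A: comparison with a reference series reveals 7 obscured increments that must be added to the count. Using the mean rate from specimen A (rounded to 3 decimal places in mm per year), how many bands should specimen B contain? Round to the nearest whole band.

Specimen A: true band count = 345 − 10 + 7 = 342.
A: Extension rate ≈ 34.9 / 342 = 0.102 mm/year.
Specimen B: 30.8 mm / 0.102 mm per year = 301.96 years ≈ 302 bands.

302 bands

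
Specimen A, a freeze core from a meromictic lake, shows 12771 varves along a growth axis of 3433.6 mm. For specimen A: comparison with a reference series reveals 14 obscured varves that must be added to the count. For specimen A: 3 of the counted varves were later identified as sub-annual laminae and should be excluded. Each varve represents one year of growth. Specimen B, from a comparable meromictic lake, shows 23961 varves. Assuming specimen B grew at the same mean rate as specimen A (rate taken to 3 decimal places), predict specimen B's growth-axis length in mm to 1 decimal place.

Specimen A: after corrections the count is 12771 − 3 + 14 = 12782 varves.
A: Mean rate = 3433.6 mm / 12782 years ≈ 0.269 mm per year.
For B, 0.269 mm/year × 23961 years = 6445.5 mm.

6445.5 mm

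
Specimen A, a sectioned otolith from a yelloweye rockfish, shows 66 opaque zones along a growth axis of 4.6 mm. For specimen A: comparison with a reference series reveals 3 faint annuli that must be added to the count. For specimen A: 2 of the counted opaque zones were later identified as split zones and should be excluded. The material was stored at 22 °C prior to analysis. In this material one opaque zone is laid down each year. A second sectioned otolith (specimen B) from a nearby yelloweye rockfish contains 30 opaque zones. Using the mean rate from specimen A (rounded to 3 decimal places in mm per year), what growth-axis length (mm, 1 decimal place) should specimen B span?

2.1 mm

Specimen A: adjusted count: 66 − 2 + 3 = 67 opaque zones.
A: Mean rate = 4.6 mm / 67 years ≈ 0.069 mm/year.
Length of B = 0.069 × 30 = 2.1 mm.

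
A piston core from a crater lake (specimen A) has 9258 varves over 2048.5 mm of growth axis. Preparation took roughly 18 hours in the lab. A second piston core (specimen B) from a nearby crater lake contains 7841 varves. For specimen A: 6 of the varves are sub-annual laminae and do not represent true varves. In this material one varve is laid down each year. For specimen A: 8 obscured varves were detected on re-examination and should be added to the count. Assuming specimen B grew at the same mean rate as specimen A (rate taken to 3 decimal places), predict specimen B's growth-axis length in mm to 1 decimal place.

1732.9 mm

Specimen A: after corrections the count is 9258 − 6 + 8 = 9260 varves.
A: Extension rate ≈ 2048.5 / 9260 = 0.221 mm/year.
For B, 0.221 mm/year × 7841 years = 1732.9 mm.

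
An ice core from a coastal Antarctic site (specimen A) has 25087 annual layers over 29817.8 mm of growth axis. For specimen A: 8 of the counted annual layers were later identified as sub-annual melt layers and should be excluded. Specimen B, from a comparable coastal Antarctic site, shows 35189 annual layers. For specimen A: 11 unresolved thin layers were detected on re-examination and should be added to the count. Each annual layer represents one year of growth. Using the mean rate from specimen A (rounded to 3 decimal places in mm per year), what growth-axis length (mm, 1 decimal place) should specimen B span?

Specimen A: adjusted count: 25087 − 8 + 11 = 25090 annual layers.
A: 29817.8 mm over 25090 years gives 29817.8 / 25090 ≈ 1.188 mm/yr.
Length of B = 1.188 × 35189 = 41804.5 mm.

41804.5 mm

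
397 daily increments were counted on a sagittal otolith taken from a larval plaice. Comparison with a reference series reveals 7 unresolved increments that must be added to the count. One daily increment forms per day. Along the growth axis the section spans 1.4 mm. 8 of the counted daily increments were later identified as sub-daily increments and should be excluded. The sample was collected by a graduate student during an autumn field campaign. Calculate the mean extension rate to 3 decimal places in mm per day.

0.004 mm per day

True daily increment count = 397 − 8 + 7 = 396.
1.4 mm over 396 days gives 1.4 / 396 ≈ 0.004 mm per day.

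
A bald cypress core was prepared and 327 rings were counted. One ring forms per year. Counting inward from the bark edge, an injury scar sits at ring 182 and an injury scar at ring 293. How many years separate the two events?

The two markers are separated by 293 − 182 = 111 rings.
That is 111 years at one ring per year.

111 years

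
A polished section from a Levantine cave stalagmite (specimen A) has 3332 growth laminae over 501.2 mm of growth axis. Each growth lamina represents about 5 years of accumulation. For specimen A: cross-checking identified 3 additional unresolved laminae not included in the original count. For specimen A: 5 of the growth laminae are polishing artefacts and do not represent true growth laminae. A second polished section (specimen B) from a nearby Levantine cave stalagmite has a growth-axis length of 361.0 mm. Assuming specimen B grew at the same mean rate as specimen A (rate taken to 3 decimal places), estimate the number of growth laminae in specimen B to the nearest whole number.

Specimen A: after corrections the count is 3332 − 5 + 3 = 3330 growth laminae.
Specimen A: 3330 growth laminae at 5 years each span 3330 × 5 = 16650 years.
A: Mean rate = 501.2 mm / 16650 years ≈ 0.030 mm/year.
For B, 361.0 / 0.030 = 12033.33 years; at 5 years per growth lamina that is 12033.33 / 5 ≈ 2407 growth laminae.

2407 growth laminae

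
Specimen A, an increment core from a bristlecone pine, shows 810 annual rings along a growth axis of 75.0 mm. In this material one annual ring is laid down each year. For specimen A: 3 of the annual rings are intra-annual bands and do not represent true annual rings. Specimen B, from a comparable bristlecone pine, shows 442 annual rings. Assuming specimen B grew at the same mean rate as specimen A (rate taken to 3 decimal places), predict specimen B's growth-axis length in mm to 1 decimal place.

41.1 mm

Specimen A: adjusted count: 810 − 3 = 807 annual rings.
A: Extension rate ≈ 75.0 / 807 = 0.093 mm per year.
For B, 0.093 mm/year × 442 years = 41.1 mm.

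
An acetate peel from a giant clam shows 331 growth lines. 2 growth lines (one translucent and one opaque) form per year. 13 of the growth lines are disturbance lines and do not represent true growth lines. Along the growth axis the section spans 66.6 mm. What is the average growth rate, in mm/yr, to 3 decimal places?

Adjusted count: 331 − 13 = 318 growth lines.
With 2 growth lines per year, 318 / 2 = 159 years.
Mean rate = 66.6 mm / 159 years ≈ 0.419 mm/yr.

0.419 mm/yr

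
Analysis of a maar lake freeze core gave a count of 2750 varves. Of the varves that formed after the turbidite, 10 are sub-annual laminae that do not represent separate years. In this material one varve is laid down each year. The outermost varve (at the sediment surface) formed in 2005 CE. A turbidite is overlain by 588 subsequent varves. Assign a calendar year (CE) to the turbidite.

588 varves formed after the turbidite.
Excluding 10 false varves: 588 − 10 = 578.
The varve at the sediment surface is 2005 CE, so the turbidite dates to 2005 − 578 = 1427 CE.

1427 CE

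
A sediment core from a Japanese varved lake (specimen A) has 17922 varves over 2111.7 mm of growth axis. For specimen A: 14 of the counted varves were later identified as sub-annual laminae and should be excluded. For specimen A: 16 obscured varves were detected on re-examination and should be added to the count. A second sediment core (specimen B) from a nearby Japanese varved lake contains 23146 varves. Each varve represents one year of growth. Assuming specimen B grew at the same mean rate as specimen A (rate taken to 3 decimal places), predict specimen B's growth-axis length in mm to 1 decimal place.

Specimen A: adjusted count: 17922 − 14 + 16 = 17924 varves.
A: Mean rate = 2111.7 mm / 17924 years ≈ 0.118 mm/year.
Length of B = 0.118 × 23146 = 2731.2 mm.

2731.2 mm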